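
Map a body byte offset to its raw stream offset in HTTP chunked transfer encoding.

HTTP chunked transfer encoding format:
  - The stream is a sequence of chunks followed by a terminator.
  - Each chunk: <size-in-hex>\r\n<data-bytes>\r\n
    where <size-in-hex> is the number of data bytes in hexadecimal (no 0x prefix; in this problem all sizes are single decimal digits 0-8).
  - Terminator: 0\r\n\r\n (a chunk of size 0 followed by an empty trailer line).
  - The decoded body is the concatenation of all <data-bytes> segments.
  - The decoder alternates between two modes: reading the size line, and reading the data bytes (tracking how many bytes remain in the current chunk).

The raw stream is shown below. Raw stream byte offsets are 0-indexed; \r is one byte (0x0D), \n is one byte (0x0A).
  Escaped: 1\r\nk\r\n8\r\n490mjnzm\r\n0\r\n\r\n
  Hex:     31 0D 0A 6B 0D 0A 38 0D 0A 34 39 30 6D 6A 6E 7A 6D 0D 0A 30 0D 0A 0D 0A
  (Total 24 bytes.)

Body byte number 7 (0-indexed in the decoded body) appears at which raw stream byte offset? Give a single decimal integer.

Answer: 15

Derivation:
Chunk 1: stream[0..1]='1' size=0x1=1, data at stream[3..4]='k' -> body[0..1], body so far='k'
Chunk 2: stream[6..7]='8' size=0x8=8, data at stream[9..17]='490mjnzm' -> body[1..9], body so far='k490mjnzm'
Chunk 3: stream[19..20]='0' size=0 (terminator). Final body='k490mjnzm' (9 bytes)
Body byte 7 at stream offset 15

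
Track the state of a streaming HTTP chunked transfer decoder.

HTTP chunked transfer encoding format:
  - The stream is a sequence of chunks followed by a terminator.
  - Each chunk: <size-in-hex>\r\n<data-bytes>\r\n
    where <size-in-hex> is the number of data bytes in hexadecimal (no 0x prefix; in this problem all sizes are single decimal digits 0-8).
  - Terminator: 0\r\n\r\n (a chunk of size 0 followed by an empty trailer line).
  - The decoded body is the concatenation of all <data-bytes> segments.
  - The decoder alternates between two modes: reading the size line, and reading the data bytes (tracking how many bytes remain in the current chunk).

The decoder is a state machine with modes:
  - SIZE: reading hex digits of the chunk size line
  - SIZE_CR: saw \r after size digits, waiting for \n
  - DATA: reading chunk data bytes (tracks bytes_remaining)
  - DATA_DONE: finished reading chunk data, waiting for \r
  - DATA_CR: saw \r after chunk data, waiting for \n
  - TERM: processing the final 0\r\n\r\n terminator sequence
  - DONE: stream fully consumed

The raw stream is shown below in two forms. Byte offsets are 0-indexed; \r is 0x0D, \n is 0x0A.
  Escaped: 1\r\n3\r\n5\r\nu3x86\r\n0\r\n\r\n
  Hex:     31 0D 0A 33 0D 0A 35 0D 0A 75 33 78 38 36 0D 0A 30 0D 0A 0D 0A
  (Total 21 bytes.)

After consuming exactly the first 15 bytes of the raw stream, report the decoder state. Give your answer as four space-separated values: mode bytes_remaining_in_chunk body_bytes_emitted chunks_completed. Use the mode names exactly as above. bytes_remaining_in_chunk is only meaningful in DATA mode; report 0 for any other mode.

Byte 0 = '1': mode=SIZE remaining=0 emitted=0 chunks_done=0
Byte 1 = 0x0D: mode=SIZE_CR remaining=0 emitted=0 chunks_done=0
Byte 2 = 0x0A: mode=DATA remaining=1 emitted=0 chunks_done=0
Byte 3 = '3': mode=DATA_DONE remaining=0 emitted=1 chunks_done=0
Byte 4 = 0x0D: mode=DATA_CR remaining=0 emitted=1 chunks_done=0
Byte 5 = 0x0A: mode=SIZE remaining=0 emitted=1 chunks_done=1
Byte 6 = '5': mode=SIZE remaining=0 emitted=1 chunks_done=1
Byte 7 = 0x0D: mode=SIZE_CR remaining=0 emitted=1 chunks_done=1
Byte 8 = 0x0A: mode=DATA remaining=5 emitted=1 chunks_done=1
Byte 9 = 'u': mode=DATA remaining=4 emitted=2 chunks_done=1
Byte 10 = '3': mode=DATA remaining=3 emitted=3 chunks_done=1
Byte 11 = 'x': mode=DATA remaining=2 emitted=4 chunks_done=1
Byte 12 = '8': mode=DATA remaining=1 emitted=5 chunks_done=1
Byte 13 = '6': mode=DATA_DONE remaining=0 emitted=6 chunks_done=1
Byte 14 = 0x0D: mode=DATA_CR remaining=0 emitted=6 chunks_done=1

Answer: DATA_CR 0 6 1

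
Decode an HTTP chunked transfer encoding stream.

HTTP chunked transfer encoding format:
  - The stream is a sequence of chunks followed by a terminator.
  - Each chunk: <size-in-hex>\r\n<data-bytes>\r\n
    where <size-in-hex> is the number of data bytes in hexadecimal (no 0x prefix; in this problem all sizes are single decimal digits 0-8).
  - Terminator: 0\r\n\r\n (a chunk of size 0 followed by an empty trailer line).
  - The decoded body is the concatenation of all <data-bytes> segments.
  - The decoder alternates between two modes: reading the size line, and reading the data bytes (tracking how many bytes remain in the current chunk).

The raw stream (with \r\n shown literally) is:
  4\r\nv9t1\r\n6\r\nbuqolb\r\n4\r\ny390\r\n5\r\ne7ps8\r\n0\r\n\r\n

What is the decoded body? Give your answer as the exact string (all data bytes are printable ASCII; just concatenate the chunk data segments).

Answer: v9t1buqolby390e7ps8

Derivation:
Chunk 1: stream[0..1]='4' size=0x4=4, data at stream[3..7]='v9t1' -> body[0..4], body so far='v9t1'
Chunk 2: stream[9..10]='6' size=0x6=6, data at stream[12..18]='buqolb' -> body[4..10], body so far='v9t1buqolb'
Chunk 3: stream[20..21]='4' size=0x4=4, data at stream[23..27]='y390' -> body[10..14], body so far='v9t1buqolby390'
Chunk 4: stream[29..30]='5' size=0x5=5, data at stream[32..37]='e7ps8' -> body[14..19], body so far='v9t1buqolby390e7ps8'
Chunk 5: stream[39..40]='0' size=0 (terminator). Final body='v9t1buqolby390e7ps8' (19 bytes)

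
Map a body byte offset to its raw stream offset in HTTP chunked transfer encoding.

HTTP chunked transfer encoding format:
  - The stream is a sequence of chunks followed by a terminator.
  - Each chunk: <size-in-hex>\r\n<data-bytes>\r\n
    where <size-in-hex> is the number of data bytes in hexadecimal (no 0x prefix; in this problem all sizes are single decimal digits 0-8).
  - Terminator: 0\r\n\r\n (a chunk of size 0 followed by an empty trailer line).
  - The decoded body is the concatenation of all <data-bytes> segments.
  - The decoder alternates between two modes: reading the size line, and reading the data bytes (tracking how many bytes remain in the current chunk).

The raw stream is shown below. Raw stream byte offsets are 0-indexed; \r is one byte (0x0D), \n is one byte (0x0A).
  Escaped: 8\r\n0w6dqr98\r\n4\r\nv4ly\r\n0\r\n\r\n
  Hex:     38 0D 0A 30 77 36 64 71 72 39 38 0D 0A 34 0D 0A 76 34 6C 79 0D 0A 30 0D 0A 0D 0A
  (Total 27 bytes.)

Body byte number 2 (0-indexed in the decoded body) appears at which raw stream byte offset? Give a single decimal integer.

Answer: 5

Derivation:
Chunk 1: stream[0..1]='8' size=0x8=8, data at stream[3..11]='0w6dqr98' -> body[0..8], body so far='0w6dqr98'
Chunk 2: stream[13..14]='4' size=0x4=4, data at stream[16..20]='v4ly' -> body[8..12], body so far='0w6dqr98v4ly'
Chunk 3: stream[22..23]='0' size=0 (terminator). Final body='0w6dqr98v4ly' (12 bytes)
Body byte 2 at stream offset 5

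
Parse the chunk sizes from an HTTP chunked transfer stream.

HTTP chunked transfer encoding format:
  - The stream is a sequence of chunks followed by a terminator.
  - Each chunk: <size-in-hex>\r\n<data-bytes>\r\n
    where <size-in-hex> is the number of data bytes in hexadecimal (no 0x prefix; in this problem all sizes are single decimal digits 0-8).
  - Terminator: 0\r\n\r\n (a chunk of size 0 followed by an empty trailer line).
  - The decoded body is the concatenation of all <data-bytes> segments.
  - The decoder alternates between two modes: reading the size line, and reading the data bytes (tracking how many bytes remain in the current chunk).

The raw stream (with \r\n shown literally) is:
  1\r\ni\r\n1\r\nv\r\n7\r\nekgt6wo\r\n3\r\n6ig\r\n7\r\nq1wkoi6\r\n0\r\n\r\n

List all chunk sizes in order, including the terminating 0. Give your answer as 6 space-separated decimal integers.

Answer: 1 1 7 3 7 0

Derivation:
Chunk 1: stream[0..1]='1' size=0x1=1, data at stream[3..4]='i' -> body[0..1], body so far='i'
Chunk 2: stream[6..7]='1' size=0x1=1, data at stream[9..10]='v' -> body[1..2], body so far='iv'
Chunk 3: stream[12..13]='7' size=0x7=7, data at stream[15..22]='ekgt6wo' -> body[2..9], body so far='ivekgt6wo'
Chunk 4: stream[24..25]='3' size=0x3=3, data at stream[27..30]='6ig' -> body[9..12], body so far='ivekgt6wo6ig'
Chunk 5: stream[32..33]='7' size=0x7=7, data at stream[35..42]='q1wkoi6' -> body[12..19], body so far='ivekgt6wo6igq1wkoi6'
Chunk 6: stream[44..45]='0' size=0 (terminator). Final body='ivekgt6wo6igq1wkoi6' (19 bytes)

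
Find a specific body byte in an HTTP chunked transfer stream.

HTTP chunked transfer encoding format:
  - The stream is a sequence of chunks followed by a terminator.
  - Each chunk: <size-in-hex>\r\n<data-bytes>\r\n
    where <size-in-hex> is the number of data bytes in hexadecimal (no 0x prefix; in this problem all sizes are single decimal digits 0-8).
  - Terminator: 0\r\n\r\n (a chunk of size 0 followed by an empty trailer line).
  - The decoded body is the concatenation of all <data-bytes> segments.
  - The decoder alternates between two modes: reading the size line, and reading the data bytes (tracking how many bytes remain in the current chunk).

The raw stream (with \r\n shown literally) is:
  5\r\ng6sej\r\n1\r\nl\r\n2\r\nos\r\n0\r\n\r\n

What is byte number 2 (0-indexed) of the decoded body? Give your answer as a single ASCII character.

Chunk 1: stream[0..1]='5' size=0x5=5, data at stream[3..8]='g6sej' -> body[0..5], body so far='g6sej'
Chunk 2: stream[10..11]='1' size=0x1=1, data at stream[13..14]='l' -> body[5..6], body so far='g6sejl'
Chunk 3: stream[16..17]='2' size=0x2=2, data at stream[19..21]='os' -> body[6..8], body so far='g6sejlos'
Chunk 4: stream[23..24]='0' size=0 (terminator). Final body='g6sejlos' (8 bytes)
Body byte 2 = 's'

Answer: s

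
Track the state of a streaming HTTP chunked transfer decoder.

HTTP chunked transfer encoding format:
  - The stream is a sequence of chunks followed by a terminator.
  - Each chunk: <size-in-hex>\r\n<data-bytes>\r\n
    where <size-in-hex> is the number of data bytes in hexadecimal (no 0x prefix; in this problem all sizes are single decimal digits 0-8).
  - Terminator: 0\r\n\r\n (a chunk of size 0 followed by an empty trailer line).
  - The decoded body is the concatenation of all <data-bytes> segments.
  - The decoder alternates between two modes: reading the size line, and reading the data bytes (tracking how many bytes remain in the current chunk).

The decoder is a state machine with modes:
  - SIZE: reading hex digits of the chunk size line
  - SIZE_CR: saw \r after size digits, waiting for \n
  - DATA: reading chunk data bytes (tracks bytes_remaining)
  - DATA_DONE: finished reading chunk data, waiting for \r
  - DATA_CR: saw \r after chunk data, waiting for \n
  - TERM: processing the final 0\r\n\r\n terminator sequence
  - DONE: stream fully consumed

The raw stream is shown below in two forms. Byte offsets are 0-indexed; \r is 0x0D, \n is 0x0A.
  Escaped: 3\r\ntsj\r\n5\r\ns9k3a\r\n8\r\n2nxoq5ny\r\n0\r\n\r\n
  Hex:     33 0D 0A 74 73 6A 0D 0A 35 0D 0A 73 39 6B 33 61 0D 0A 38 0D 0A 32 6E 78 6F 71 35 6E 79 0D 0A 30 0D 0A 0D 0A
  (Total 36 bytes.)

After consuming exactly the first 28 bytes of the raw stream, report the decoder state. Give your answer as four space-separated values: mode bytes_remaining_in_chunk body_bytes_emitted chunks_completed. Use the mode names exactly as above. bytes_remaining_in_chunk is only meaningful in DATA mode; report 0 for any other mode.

Answer: DATA 1 15 2

Derivation:
Byte 0 = '3': mode=SIZE remaining=0 emitted=0 chunks_done=0
Byte 1 = 0x0D: mode=SIZE_CR remaining=0 emitted=0 chunks_done=0
Byte 2 = 0x0A: mode=DATA remaining=3 emitted=0 chunks_done=0
Byte 3 = 't': mode=DATA remaining=2 emitted=1 chunks_done=0
Byte 4 = 's': mode=DATA remaining=1 emitted=2 chunks_done=0
Byte 5 = 'j': mode=DATA_DONE remaining=0 emitted=3 chunks_done=0
Byte 6 = 0x0D: mode=DATA_CR remaining=0 emitted=3 chunks_done=0
Byte 7 = 0x0A: mode=SIZE remaining=0 emitted=3 chunks_done=1
Byte 8 = '5': mode=SIZE remaining=0 emitted=3 chunks_done=1
Byte 9 = 0x0D: mode=SIZE_CR remaining=0 emitted=3 chunks_done=1
Byte 10 = 0x0A: mode=DATA remaining=5 emitted=3 chunks_done=1
Byte 11 = 's': mode=DATA remaining=4 emitted=4 chunks_done=1
Byte 12 = '9': mode=DATA remaining=3 emitted=5 chunks_done=1
Byte 13 = 'k': mode=DATA remaining=2 emitted=6 chunks_done=1
Byte 14 = '3': mode=DATA remaining=1 emitted=7 chunks_done=1
Byte 15 = 'a': mode=DATA_DONE remaining=0 emitted=8 chunks_done=1
Byte 16 = 0x0D: mode=DATA_CR remaining=0 emitted=8 chunks_done=1
Byte 17 = 0x0A: mode=SIZE remaining=0 emitted=8 chunks_done=2
Byte 18 = '8': mode=SIZE remaining=0 emitted=8 chunks_done=2
Byte 19 = 0x0D: mode=SIZE_CR remaining=0 emitted=8 chunks_done=2
Byte 20 = 0x0A: mode=DATA remaining=8 emitted=8 chunks_done=2
Byte 21 = '2': mode=DATA remaining=7 emitted=9 chunks_done=2
Byte 22 = 'n': mode=DATA remaining=6 emitted=10 chunks_done=2
Byte 23 = 'x': mode=DATA remaining=5 emitted=11 chunks_done=2
Byte 24 = 'o': mode=DATA remaining=4 emitted=12 chunks_done=2
Byte 25 = 'q': mode=DATA remaining=3 emitted=13 chunks_done=2
Byte 26 = '5': mode=DATA remaining=2 emitted=14 chunks_done=2
Byte 27 = 'n': mode=DATA remaining=1 emitted=15 chunks_done=2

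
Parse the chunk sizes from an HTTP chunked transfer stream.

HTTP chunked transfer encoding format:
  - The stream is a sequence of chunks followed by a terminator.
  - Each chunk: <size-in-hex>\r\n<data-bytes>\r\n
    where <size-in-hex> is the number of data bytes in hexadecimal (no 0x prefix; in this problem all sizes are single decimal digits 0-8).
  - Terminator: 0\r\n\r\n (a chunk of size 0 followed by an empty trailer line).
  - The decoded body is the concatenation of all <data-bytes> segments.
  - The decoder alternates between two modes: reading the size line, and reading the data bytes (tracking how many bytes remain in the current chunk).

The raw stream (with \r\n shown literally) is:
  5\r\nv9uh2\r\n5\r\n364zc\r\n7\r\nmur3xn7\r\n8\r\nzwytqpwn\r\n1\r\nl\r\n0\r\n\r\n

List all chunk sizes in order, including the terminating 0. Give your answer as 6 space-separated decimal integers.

Answer: 5 5 7 8 1 0

Derivation:
Chunk 1: stream[0..1]='5' size=0x5=5, data at stream[3..8]='v9uh2' -> body[0..5], body so far='v9uh2'
Chunk 2: stream[10..11]='5' size=0x5=5, data at stream[13..18]='364zc' -> body[5..10], body so far='v9uh2364zc'
Chunk 3: stream[20..21]='7' size=0x7=7, data at stream[23..30]='mur3xn7' -> body[10..17], body so far='v9uh2364zcmur3xn7'
Chunk 4: stream[32..33]='8' size=0x8=8, data at stream[35..43]='zwytqpwn' -> body[17..25], body so far='v9uh2364zcmur3xn7zwytqpwn'
Chunk 5: stream[45..46]='1' size=0x1=1, data at stream[48..49]='l' -> body[25..26], body so far='v9uh2364zcmur3xn7zwytqpwnl'
Chunk 6: stream[51..52]='0' size=0 (terminator). Final body='v9uh2364zcmur3xn7zwytqpwnl' (26 bytes)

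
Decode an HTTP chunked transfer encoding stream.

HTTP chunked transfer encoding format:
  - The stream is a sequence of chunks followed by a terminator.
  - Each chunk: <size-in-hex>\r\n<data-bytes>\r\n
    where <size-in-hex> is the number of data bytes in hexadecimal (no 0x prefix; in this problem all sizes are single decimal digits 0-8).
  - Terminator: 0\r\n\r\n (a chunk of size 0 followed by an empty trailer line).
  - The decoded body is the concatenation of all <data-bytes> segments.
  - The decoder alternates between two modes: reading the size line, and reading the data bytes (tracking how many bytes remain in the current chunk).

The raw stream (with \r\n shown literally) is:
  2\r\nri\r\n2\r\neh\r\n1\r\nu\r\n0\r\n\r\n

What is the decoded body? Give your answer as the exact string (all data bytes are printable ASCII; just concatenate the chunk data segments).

Answer: riehu

Derivation:
Chunk 1: stream[0..1]='2' size=0x2=2, data at stream[3..5]='ri' -> body[0..2], body so far='ri'
Chunk 2: stream[7..8]='2' size=0x2=2, data at stream[10..12]='eh' -> body[2..4], body so far='rieh'
Chunk 3: stream[14..15]='1' size=0x1=1, data at stream[17..18]='u' -> body[4..5], body so far='riehu'
Chunk 4: stream[20..21]='0' size=0 (terminator). Final body='riehu' (5 bytes)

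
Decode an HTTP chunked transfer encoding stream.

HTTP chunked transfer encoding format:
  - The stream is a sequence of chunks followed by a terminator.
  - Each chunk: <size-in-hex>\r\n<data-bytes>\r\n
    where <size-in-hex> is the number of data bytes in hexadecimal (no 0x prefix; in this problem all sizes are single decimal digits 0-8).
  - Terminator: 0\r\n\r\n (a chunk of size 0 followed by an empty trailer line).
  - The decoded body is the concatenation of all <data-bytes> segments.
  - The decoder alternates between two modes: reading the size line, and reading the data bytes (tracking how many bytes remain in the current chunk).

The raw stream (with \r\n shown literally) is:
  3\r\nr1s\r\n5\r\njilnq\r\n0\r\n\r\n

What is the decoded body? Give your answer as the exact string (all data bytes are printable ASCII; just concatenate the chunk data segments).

Answer: r1sjilnq

Derivation:
Chunk 1: stream[0..1]='3' size=0x3=3, data at stream[3..6]='r1s' -> body[0..3], body so far='r1s'
Chunk 2: stream[8..9]='5' size=0x5=5, data at stream[11..16]='jilnq' -> body[3..8], body so far='r1sjilnq'
Chunk 3: stream[18..19]='0' size=0 (terminator). Final body='r1sjilnq' (8 bytes)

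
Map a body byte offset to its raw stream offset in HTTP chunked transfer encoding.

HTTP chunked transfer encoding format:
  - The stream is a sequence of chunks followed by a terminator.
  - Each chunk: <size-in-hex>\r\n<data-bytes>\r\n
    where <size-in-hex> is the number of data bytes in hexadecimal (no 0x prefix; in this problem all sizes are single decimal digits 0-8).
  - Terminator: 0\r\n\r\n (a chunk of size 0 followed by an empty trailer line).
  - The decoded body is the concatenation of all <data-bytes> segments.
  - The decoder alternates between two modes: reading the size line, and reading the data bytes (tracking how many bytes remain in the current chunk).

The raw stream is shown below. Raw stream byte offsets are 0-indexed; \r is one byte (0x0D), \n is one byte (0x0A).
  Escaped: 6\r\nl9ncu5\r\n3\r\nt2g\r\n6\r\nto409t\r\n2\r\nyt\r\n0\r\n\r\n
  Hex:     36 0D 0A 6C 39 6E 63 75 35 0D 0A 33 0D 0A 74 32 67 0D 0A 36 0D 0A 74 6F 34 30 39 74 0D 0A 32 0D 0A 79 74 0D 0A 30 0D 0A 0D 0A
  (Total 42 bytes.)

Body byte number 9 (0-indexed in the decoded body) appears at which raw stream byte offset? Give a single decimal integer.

Chunk 1: stream[0..1]='6' size=0x6=6, data at stream[3..9]='l9ncu5' -> body[0..6], body so far='l9ncu5'
Chunk 2: stream[11..12]='3' size=0x3=3, data at stream[14..17]='t2g' -> body[6..9], body so far='l9ncu5t2g'
Chunk 3: stream[19..20]='6' size=0x6=6, data at stream[22..28]='to409t' -> body[9..15], body so far='l9ncu5t2gto409t'
Chunk 4: stream[30..31]='2' size=0x2=2, data at stream[33..35]='yt' -> body[15..17], body so far='l9ncu5t2gto409tyt'
Chunk 5: stream[37..38]='0' size=0 (terminator). Final body='l9ncu5t2gto409tyt' (17 bytes)
Body byte 9 at stream offset 22

Answer: 22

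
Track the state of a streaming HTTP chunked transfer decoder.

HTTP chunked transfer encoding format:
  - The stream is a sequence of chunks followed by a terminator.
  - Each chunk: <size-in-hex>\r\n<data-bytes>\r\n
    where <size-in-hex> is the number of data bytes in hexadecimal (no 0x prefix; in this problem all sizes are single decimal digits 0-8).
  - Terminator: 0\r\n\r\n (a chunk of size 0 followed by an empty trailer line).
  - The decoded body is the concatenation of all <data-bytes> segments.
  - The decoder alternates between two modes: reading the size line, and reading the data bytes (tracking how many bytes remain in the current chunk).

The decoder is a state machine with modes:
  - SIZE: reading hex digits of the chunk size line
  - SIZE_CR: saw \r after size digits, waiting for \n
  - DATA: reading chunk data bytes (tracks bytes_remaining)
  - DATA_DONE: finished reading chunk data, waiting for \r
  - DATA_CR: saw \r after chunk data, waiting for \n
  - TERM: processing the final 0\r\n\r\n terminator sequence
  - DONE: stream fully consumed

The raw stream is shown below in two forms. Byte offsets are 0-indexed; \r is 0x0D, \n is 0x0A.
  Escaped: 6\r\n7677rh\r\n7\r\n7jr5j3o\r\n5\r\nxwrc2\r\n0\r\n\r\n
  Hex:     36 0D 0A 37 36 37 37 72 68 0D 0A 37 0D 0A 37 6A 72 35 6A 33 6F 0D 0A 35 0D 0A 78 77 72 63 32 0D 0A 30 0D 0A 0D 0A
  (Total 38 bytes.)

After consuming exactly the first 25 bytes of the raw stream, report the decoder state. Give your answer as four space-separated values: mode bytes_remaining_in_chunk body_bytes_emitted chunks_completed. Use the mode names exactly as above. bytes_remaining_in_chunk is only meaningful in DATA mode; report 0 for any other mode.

Byte 0 = '6': mode=SIZE remaining=0 emitted=0 chunks_done=0
Byte 1 = 0x0D: mode=SIZE_CR remaining=0 emitted=0 chunks_done=0
Byte 2 = 0x0A: mode=DATA remaining=6 emitted=0 chunks_done=0
Byte 3 = '7': mode=DATA remaining=5 emitted=1 chunks_done=0
Byte 4 = '6': mode=DATA remaining=4 emitted=2 chunks_done=0
Byte 5 = '7': mode=DATA remaining=3 emitted=3 chunks_done=0
Byte 6 = '7': mode=DATA remaining=2 emitted=4 chunks_done=0
Byte 7 = 'r': mode=DATA remaining=1 emitted=5 chunks_done=0
Byte 8 = 'h': mode=DATA_DONE remaining=0 emitted=6 chunks_done=0
Byte 9 = 0x0D: mode=DATA_CR remaining=0 emitted=6 chunks_done=0
Byte 10 = 0x0A: mode=SIZE remaining=0 emitted=6 chunks_done=1
Byte 11 = '7': mode=SIZE remaining=0 emitted=6 chunks_done=1
Byte 12 = 0x0D: mode=SIZE_CR remaining=0 emitted=6 chunks_done=1
Byte 13 = 0x0A: mode=DATA remaining=7 emitted=6 chunks_done=1
Byte 14 = '7': mode=DATA remaining=6 emitted=7 chunks_done=1
Byte 15 = 'j': mode=DATA remaining=5 emitted=8 chunks_done=1
Byte 16 = 'r': mode=DATA remaining=4 emitted=9 chunks_done=1
Byte 17 = '5': mode=DATA remaining=3 emitted=10 chunks_done=1
Byte 18 = 'j': mode=DATA remaining=2 emitted=11 chunks_done=1
Byte 19 = '3': mode=DATA remaining=1 emitted=12 chunks_done=1
Byte 20 = 'o': mode=DATA_DONE remaining=0 emitted=13 chunks_done=1
Byte 21 = 0x0D: mode=DATA_CR remaining=0 emitted=13 chunks_done=1
Byte 22 = 0x0A: mode=SIZE remaining=0 emitted=13 chunks_done=2
Byte 23 = '5': mode=SIZE remaining=0 emitted=13 chunks_done=2
Byte 24 = 0x0D: mode=SIZE_CR remaining=0 emitted=13 chunks_done=2

Answer: SIZE_CR 0 13 2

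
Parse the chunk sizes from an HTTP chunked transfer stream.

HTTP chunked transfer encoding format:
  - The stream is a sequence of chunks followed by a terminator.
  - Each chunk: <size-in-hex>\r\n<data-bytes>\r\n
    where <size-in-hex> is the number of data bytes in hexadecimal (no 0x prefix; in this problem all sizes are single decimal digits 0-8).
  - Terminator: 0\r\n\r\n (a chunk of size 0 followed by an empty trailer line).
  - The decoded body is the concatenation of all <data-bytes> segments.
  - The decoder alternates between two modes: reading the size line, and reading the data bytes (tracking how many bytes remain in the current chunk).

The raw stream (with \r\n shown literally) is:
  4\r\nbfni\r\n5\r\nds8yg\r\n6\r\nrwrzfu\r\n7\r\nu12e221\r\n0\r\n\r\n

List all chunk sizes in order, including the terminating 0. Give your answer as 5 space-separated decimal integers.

Chunk 1: stream[0..1]='4' size=0x4=4, data at stream[3..7]='bfni' -> body[0..4], body so far='bfni'
Chunk 2: stream[9..10]='5' size=0x5=5, data at stream[12..17]='ds8yg' -> body[4..9], body so far='bfnids8yg'
Chunk 3: stream[19..20]='6' size=0x6=6, data at stream[22..28]='rwrzfu' -> body[9..15], body so far='bfnids8ygrwrzfu'
Chunk 4: stream[30..31]='7' size=0x7=7, data at stream[33..40]='u12e221' -> body[15..22], body so far='bfnids8ygrwrzfuu12e221'
Chunk 5: stream[42..43]='0' size=0 (terminator). Final body='bfnids8ygrwrzfuu12e221' (22 bytes)

Answer: 4 5 6 7 0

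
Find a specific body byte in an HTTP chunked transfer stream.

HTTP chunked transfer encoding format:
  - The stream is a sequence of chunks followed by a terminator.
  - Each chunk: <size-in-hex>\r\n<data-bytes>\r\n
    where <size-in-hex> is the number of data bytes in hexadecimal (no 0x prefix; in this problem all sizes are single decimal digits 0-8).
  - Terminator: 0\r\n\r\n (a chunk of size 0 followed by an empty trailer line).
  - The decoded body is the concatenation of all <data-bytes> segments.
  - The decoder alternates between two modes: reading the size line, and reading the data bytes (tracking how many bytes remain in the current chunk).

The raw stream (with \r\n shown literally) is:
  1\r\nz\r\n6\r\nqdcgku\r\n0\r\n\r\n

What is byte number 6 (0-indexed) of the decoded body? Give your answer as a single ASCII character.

Answer: u

Derivation:
Chunk 1: stream[0..1]='1' size=0x1=1, data at stream[3..4]='z' -> body[0..1], body so far='z'
Chunk 2: stream[6..7]='6' size=0x6=6, data at stream[9..15]='qdcgku' -> body[1..7], body so far='zqdcgku'
Chunk 3: stream[17..18]='0' size=0 (terminator). Final body='zqdcgku' (7 bytes)
Body byte 6 = 'u'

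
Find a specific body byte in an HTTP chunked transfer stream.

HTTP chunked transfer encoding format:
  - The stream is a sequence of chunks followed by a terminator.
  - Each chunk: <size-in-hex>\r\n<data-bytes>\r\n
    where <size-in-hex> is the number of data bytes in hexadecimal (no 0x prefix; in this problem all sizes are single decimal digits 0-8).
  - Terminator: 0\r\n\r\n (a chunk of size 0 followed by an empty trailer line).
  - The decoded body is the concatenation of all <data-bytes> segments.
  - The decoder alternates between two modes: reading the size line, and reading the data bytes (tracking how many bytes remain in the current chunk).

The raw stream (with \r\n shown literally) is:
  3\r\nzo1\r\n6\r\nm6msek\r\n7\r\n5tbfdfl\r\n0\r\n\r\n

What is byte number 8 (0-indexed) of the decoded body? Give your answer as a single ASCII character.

Chunk 1: stream[0..1]='3' size=0x3=3, data at stream[3..6]='zo1' -> body[0..3], body so far='zo1'
Chunk 2: stream[8..9]='6' size=0x6=6, data at stream[11..17]='m6msek' -> body[3..9], body so far='zo1m6msek'
Chunk 3: stream[19..20]='7' size=0x7=7, data at stream[22..29]='5tbfdfl' -> body[9..16], body so far='zo1m6msek5tbfdfl'
Chunk 4: stream[31..32]='0' size=0 (terminator). Final body='zo1m6msek5tbfdfl' (16 bytes)
Body byte 8 = 'k'

Answer: k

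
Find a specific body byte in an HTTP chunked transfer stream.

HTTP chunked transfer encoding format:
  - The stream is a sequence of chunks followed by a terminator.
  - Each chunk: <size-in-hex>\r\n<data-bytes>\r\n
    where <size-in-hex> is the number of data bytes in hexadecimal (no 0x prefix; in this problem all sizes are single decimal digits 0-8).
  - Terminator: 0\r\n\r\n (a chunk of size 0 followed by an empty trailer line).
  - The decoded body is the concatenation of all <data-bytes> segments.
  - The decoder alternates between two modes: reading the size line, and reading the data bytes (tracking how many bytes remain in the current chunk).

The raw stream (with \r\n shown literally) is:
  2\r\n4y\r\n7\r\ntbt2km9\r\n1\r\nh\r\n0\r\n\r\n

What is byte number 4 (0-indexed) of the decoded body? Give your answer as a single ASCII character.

Answer: t

Derivation:
Chunk 1: stream[0..1]='2' size=0x2=2, data at stream[3..5]='4y' -> body[0..2], body so far='4y'
Chunk 2: stream[7..8]='7' size=0x7=7, data at stream[10..17]='tbt2km9' -> body[2..9], body so far='4ytbt2km9'
Chunk 3: stream[19..20]='1' size=0x1=1, data at stream[22..23]='h' -> body[9..10], body so far='4ytbt2km9h'
Chunk 4: stream[25..26]='0' size=0 (terminator). Final body='4ytbt2km9h' (10 bytes)
Body byte 4 = 't'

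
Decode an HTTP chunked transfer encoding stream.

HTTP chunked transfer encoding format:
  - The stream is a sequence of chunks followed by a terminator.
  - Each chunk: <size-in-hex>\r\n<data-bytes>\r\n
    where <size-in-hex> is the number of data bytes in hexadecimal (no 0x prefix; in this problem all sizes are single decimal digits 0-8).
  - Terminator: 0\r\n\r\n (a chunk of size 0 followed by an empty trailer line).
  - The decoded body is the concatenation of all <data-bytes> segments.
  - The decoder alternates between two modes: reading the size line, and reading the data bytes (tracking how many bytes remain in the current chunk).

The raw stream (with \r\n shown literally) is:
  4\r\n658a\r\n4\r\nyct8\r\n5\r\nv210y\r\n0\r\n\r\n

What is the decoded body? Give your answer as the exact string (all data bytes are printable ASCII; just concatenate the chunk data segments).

Answer: 658ayct8v210y

Derivation:
Chunk 1: stream[0..1]='4' size=0x4=4, data at stream[3..7]='658a' -> body[0..4], body so far='658a'
Chunk 2: stream[9..10]='4' size=0x4=4, data at stream[12..16]='yct8' -> body[4..8], body so far='658ayct8'
Chunk 3: stream[18..19]='5' size=0x5=5, data at stream[21..26]='v210y' -> body[8..13], body so far='658ayct8v210y'
Chunk 4: stream[28..29]='0' size=0 (terminator). Final body='658ayct8v210y' (13 bytes)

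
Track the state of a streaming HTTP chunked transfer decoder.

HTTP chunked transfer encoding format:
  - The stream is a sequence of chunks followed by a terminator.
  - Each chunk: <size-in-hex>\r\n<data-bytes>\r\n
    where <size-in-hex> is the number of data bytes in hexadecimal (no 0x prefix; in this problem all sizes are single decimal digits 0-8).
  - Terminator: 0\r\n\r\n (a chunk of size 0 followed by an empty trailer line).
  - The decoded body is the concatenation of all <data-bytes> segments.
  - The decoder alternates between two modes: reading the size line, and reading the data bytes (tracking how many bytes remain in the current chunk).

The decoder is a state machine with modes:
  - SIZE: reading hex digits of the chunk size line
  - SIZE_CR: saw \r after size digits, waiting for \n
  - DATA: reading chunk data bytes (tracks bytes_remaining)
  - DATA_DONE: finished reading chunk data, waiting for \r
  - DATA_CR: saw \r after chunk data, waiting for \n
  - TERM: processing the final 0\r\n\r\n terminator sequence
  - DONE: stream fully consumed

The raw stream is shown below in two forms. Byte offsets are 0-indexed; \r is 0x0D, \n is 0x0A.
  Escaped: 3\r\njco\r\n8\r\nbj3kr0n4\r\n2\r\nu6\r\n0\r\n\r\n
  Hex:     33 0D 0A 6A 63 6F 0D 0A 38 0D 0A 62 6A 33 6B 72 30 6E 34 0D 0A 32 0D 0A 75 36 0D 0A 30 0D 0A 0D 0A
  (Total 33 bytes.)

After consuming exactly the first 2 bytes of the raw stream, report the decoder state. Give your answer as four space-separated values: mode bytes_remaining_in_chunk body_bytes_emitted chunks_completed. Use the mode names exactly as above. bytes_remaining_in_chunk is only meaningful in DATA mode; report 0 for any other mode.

Byte 0 = '3': mode=SIZE remaining=0 emitted=0 chunks_done=0
Byte 1 = 0x0D: mode=SIZE_CR remaining=0 emitted=0 chunks_done=0

Answer: SIZE_CR 0 0 0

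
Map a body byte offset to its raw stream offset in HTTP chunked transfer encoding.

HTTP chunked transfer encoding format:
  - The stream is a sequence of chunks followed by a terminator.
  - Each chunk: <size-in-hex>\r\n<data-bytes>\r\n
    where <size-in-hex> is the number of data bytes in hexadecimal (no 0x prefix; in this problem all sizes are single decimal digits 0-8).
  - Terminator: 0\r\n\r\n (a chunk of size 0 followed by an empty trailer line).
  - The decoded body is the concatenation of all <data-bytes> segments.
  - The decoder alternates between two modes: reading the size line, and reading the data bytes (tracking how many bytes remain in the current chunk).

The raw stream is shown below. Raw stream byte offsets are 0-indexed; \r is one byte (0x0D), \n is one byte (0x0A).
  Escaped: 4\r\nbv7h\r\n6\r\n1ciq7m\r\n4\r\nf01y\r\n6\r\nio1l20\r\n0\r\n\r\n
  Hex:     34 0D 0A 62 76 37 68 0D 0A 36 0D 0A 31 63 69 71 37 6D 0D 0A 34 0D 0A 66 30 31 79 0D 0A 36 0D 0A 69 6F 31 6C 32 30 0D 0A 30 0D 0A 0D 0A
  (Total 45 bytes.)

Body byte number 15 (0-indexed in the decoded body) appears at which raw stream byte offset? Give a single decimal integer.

Chunk 1: stream[0..1]='4' size=0x4=4, data at stream[3..7]='bv7h' -> body[0..4], body so far='bv7h'
Chunk 2: stream[9..10]='6' size=0x6=6, data at stream[12..18]='1ciq7m' -> body[4..10], body so far='bv7h1ciq7m'
Chunk 3: stream[20..21]='4' size=0x4=4, data at stream[23..27]='f01y' -> body[10..14], body so far='bv7h1ciq7mf01y'
Chunk 4: stream[29..30]='6' size=0x6=6, data at stream[32..38]='io1l20' -> body[14..20], body so far='bv7h1ciq7mf01yio1l20'
Chunk 5: stream[40..41]='0' size=0 (terminator). Final body='bv7h1ciq7mf01yio1l20' (20 bytes)
Body byte 15 at stream offset 33

Answer: 33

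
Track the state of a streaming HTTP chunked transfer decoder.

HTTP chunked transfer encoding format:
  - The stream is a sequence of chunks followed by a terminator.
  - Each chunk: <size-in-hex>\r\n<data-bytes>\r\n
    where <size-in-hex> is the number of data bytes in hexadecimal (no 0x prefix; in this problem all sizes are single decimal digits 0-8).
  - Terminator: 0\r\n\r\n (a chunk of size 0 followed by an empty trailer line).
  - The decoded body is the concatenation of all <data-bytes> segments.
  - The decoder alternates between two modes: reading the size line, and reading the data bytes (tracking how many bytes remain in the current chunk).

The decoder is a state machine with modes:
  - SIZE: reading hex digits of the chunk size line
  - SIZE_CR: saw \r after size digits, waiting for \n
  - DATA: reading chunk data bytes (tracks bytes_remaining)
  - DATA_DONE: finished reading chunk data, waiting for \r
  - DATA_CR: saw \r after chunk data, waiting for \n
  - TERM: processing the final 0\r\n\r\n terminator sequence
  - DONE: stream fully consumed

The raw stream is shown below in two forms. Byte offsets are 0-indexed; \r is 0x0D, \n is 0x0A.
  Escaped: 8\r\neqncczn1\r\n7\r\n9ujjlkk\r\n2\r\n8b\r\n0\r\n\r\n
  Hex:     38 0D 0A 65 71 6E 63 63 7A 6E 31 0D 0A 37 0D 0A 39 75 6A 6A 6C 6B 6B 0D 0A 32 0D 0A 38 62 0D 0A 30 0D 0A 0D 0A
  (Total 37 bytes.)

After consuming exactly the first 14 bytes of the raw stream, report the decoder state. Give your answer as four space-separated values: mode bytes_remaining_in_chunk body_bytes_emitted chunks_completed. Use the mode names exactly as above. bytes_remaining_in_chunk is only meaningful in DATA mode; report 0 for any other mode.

Answer: SIZE 0 8 1

Derivation:
Byte 0 = '8': mode=SIZE remaining=0 emitted=0 chunks_done=0
Byte 1 = 0x0D: mode=SIZE_CR remaining=0 emitted=0 chunks_done=0
Byte 2 = 0x0A: mode=DATA remaining=8 emitted=0 chunks_done=0
Byte 3 = 'e': mode=DATA remaining=7 emitted=1 chunks_done=0
Byte 4 = 'q': mode=DATA remaining=6 emitted=2 chunks_done=0
Byte 5 = 'n': mode=DATA remaining=5 emitted=3 chunks_done=0
Byte 6 = 'c': mode=DATA remaining=4 emitted=4 chunks_done=0
Byte 7 = 'c': mode=DATA remaining=3 emitted=5 chunks_done=0
Byte 8 = 'z': mode=DATA remaining=2 emitted=6 chunks_done=0
Byte 9 = 'n': mode=DATA remaining=1 emitted=7 chunks_done=0
Byte 10 = '1': mode=DATA_DONE remaining=0 emitted=8 chunks_done=0
Byte 11 = 0x0D: mode=DATA_CR remaining=0 emitted=8 chunks_done=0
Byte 12 = 0x0A: mode=SIZE remaining=0 emitted=8 chunks_done=1
Byte 13 = '7': mode=SIZE remaining=0 emitted=8 chunks_done=1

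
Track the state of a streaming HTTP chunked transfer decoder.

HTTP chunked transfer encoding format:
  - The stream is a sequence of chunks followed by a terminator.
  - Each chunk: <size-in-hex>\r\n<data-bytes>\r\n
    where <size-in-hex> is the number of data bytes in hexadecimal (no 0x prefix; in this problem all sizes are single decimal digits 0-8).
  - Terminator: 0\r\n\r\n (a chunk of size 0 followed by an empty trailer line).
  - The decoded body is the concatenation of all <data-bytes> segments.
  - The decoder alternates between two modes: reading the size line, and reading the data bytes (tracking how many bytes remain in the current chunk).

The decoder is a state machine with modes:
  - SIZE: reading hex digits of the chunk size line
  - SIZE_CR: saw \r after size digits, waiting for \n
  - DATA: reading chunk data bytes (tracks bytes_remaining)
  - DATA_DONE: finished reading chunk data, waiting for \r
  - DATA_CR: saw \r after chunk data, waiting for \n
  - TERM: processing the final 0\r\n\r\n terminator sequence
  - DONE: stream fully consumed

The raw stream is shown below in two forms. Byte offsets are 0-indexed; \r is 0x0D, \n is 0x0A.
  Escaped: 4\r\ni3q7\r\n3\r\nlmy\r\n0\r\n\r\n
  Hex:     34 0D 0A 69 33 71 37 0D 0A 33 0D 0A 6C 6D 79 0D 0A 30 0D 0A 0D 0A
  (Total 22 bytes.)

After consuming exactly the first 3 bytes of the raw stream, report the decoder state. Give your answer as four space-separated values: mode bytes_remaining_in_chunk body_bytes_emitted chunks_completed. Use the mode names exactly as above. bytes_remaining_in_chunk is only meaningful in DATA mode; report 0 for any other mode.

Answer: DATA 4 0 0

Derivation:
Byte 0 = '4': mode=SIZE remaining=0 emitted=0 chunks_done=0
Byte 1 = 0x0D: mode=SIZE_CR remaining=0 emitted=0 chunks_done=0
Byte 2 = 0x0A: mode=DATA remaining=4 emitted=0 chunks_done=0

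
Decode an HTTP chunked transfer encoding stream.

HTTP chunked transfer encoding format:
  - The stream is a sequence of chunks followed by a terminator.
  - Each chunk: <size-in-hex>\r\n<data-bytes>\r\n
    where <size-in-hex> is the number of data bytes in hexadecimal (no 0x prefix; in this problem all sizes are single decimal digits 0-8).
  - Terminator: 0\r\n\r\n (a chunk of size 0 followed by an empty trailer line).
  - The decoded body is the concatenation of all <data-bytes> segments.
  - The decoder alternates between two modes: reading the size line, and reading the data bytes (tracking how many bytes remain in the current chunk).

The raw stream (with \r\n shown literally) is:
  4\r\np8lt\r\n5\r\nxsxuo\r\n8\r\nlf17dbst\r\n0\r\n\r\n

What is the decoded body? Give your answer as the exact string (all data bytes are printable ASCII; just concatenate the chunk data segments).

Chunk 1: stream[0..1]='4' size=0x4=4, data at stream[3..7]='p8lt' -> body[0..4], body so far='p8lt'
Chunk 2: stream[9..10]='5' size=0x5=5, data at stream[12..17]='xsxuo' -> body[4..9], body so far='p8ltxsxuo'
Chunk 3: stream[19..20]='8' size=0x8=8, data at stream[22..30]='lf17dbst' -> body[9..17], body so far='p8ltxsxuolf17dbst'
Chunk 4: stream[32..33]='0' size=0 (terminator). Final body='p8ltxsxuolf17dbst' (17 bytes)

Answer: p8ltxsxuolf17dbst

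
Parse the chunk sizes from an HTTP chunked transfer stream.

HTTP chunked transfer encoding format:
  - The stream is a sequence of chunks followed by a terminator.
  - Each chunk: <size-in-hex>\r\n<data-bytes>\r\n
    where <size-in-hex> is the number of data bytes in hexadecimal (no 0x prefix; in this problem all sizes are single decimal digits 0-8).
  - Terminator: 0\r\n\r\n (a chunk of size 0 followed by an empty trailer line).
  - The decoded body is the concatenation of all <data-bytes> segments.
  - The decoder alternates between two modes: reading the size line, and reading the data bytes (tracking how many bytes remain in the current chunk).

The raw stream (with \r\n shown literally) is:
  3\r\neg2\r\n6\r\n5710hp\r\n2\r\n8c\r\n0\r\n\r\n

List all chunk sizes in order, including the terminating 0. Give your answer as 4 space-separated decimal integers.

Answer: 3 6 2 0

Derivation:
Chunk 1: stream[0..1]='3' size=0x3=3, data at stream[3..6]='eg2' -> body[0..3], body so far='eg2'
Chunk 2: stream[8..9]='6' size=0x6=6, data at stream[11..17]='5710hp' -> body[3..9], body so far='eg25710hp'
Chunk 3: stream[19..20]='2' size=0x2=2, data at stream[22..24]='8c' -> body[9..11], body so far='eg25710hp8c'
Chunk 4: stream[26..27]='0' size=0 (terminator). Final body='eg25710hp8c' (11 bytes)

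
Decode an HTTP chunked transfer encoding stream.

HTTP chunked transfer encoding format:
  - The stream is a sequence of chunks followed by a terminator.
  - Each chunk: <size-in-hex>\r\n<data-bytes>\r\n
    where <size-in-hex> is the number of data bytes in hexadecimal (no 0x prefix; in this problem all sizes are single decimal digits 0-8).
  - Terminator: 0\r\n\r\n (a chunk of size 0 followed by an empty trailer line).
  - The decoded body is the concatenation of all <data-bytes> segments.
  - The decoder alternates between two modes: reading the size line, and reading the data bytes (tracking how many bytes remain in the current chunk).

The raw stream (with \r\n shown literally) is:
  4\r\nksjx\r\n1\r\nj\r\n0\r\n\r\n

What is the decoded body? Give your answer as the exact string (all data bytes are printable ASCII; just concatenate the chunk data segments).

Chunk 1: stream[0..1]='4' size=0x4=4, data at stream[3..7]='ksjx' -> body[0..4], body so far='ksjx'
Chunk 2: stream[9..10]='1' size=0x1=1, data at stream[12..13]='j' -> body[4..5], body so far='ksjxj'
Chunk 3: stream[15..16]='0' size=0 (terminator). Final body='ksjxj' (5 bytes)

Answer: ksjxj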